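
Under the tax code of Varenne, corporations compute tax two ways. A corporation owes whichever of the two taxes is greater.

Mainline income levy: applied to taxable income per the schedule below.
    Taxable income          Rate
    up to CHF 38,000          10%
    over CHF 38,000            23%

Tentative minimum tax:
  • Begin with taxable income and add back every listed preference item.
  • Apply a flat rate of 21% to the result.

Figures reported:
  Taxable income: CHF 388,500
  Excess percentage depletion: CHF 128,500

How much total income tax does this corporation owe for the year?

Tentative minimum tax:
  Adjusted income: CHF 388,500 + CHF 128,500 = CHF 517,000
  CHF 517,000 × 21% = CHF 108,570

Mainline income levy:
  CHF 38,000 × 10% = CHF 3,800
  CHF 350,500 × 23% = CHF 80,615
  → CHF 84,415

CHF 108,570 > CHF 84,415, so the tentative minimum tax is the binding amount.

CHF 108,570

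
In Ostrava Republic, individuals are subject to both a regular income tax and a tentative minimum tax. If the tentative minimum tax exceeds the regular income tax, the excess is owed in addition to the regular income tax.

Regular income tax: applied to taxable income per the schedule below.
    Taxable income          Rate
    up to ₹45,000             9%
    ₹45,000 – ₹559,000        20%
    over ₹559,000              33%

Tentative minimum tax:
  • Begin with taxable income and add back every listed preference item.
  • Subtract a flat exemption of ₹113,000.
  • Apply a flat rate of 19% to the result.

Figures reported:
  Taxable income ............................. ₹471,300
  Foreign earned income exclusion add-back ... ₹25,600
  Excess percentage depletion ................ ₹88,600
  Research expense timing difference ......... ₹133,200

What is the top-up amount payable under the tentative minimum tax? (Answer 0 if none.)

₹25,773

Tentative minimum tax:
  Adjusted income: ₹471,300 + ₹25,600 + ₹88,600 + ₹133,200 = ₹718,700
  Less exemption ₹113,000 → base ₹605,700
  ₹605,700 × 19% = ₹115,083

Regular income tax:
  ₹45,000 × 9% = ₹4,050
  ₹426,300 × 20% = ₹85,260
  → ₹89,310

Excess of tentative minimum tax over regular income tax: ₹115,083 − ₹89,310 = ₹25,773.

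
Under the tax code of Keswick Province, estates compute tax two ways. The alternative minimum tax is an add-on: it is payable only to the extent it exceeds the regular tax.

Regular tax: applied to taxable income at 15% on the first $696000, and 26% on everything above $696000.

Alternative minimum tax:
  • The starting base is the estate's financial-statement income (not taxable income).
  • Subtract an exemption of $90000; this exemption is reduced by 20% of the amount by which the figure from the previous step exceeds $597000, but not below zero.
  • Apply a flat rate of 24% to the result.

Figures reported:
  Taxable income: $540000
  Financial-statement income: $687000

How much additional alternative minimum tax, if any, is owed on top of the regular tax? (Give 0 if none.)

$66600

Alternative minimum tax:
  Base (financial-statement income): $687000
  Exemption: $90000 − 20% × ($687000 − $597000) = $90000 − $18000 = $72000
  Base: $687000 − $72000 = $615000
  $615000 × 24% = $147600

Regular tax:
  $540000 × 15% = $81000

Excess of alternative minimum tax over regular tax: $147600 − $81000 = $66600.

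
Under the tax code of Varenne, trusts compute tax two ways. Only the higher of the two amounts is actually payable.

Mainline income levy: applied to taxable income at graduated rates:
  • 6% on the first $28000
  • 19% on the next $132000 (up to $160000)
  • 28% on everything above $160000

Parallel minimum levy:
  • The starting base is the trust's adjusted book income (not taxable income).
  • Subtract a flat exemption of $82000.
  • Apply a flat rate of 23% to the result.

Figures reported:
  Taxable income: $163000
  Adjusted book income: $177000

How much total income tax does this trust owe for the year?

$27600

Parallel minimum levy:
  Base (adjusted book income): $177000
  Less exemption $82000 → base $95000
  $95000 × 23% = $21850

Mainline income levy:
  $28000 × 6% = $1680
  $132000 × 19% = $25080
  $3000 × 28% = $840
  → $27600

$27600 > $21850, so the mainline income levy governs.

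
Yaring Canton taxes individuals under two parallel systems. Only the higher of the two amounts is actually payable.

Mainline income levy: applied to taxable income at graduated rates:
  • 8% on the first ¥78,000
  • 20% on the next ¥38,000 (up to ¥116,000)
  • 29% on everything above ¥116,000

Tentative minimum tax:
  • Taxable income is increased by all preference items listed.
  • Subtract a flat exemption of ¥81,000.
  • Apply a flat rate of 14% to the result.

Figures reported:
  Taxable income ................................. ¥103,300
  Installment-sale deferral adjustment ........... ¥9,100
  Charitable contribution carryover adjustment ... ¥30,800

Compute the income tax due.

Mainline income levy:
  ¥78,000 × 8% = ¥6,240
  ¥25,300 × 20% = ¥5,060
  → ¥11,300

Tentative minimum tax:
  Adjusted income: ¥103,300 + ¥9,100 + ¥30,800 = ¥143,200
  Less exemption ¥81,000 → base ¥62,200
  ¥62,200 × 14% = ¥8,708

¥11,300 > ¥8,708, so the mainline income levy governs.

¥11,300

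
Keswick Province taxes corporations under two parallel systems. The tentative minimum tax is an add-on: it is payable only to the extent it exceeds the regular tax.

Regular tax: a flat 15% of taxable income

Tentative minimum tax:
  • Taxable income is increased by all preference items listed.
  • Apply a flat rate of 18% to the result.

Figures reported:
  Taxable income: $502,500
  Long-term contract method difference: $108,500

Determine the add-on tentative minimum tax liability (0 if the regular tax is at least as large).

$34,605

Tentative minimum tax:
  Adjusted income: $502,500 + $108,500 = $611,000
  $611,000 × 18% = $109,980

Regular tax:
  $502,500 × 15% = $75,375

Excess of tentative minimum tax over regular tax: $109,980 − $75,375 = $34,605.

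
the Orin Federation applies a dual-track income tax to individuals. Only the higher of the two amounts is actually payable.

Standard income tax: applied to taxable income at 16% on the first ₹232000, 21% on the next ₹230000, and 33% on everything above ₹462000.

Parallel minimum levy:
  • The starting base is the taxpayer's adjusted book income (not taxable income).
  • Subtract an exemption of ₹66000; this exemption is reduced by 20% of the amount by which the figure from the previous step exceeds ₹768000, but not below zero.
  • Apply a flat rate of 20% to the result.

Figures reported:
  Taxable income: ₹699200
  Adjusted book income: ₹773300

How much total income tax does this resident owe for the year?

₹163696

Standard income tax:
  ₹232000 × 16% = ₹37120
  ₹230000 × 21% = ₹48300
  ₹237200 × 33% = ₹78276
  → ₹163696

Parallel minimum levy:
  Base (adjusted book income): ₹773300
  Exemption: ₹66000 − 20% × (₹773300 − ₹768000) = ₹66000 − ₹1060 = ₹64940
  Base: ₹773300 − ₹64940 = ₹708360
  ₹708360 × 20% = ₹141672

₹163696 > ₹141672, so the standard income tax governs.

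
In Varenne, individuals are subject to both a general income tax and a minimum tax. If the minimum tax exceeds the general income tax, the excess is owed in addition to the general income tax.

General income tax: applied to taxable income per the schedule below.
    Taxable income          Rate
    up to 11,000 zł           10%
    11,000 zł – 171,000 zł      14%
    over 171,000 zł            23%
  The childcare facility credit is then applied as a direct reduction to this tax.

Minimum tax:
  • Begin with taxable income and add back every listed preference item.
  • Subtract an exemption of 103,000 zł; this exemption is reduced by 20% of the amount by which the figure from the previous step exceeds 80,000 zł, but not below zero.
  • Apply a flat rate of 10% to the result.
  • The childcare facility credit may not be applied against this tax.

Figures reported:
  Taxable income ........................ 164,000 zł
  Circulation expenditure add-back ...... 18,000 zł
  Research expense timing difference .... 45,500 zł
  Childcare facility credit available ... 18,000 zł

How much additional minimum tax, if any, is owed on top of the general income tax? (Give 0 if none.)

10,880 zł

Minimum tax:
  Adjusted income: 164,000 zł + 18,000 zł + 45,500 zł = 227,500 zł
  Exemption: 103,000 zł − 20% × (227,500 zł − 80,000 zł) = 103,000 zł − 29,500 zł = 73,500 zł
  Base: 227,500 zł − 73,500 zł = 154,000 zł
  154,000 zł × 10% = 15,400 zł

General income tax:
  11,000 zł × 10% = 1,100 zł
  153,000 zł × 14% = 21,420 zł
  → 22,520 zł
  Less childcare facility credit 18,000 zł → 4,520 zł

Excess of minimum tax over general income tax: 15,400 zł − 4,520 zł = 10,880 zł.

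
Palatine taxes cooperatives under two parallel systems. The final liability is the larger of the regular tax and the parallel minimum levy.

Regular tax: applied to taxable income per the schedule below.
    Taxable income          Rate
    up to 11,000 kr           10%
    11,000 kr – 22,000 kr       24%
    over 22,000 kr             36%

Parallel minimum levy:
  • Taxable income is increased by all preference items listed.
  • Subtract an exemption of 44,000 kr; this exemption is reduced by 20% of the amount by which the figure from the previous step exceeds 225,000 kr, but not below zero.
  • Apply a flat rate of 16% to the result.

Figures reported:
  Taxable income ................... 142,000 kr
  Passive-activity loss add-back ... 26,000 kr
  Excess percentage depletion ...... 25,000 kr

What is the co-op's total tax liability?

46,940 kr

Parallel minimum levy:
  Adjusted income: 142,000 kr + 26,000 kr + 25,000 kr = 193,000 kr
  Exemption: 193,000 kr ≤ 225,000 kr, so full 44,000 kr applies
  Base: 193,000 kr − 44,000 kr = 149,000 kr
  149,000 kr × 16% = 23,840 kr

Regular tax:
  11,000 kr × 10% = 1,100 kr
  11,000 kr × 24% = 2,640 kr
  120,000 kr × 36% = 43,200 kr
  → 46,940 kr

46,940 kr > 23,840 kr, so the regular tax governs.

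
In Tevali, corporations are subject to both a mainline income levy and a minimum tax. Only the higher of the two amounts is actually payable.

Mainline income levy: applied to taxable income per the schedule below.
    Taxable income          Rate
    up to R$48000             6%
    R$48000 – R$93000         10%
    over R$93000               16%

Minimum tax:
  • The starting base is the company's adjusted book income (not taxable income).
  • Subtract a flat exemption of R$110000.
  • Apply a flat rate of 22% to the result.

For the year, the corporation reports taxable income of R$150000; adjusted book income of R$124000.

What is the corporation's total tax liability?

Mainline income levy:
  R$48000 × 6% = R$2880
  R$45000 × 10% = R$4500
  R$57000 × 16% = R$9120
  → R$16500

Minimum tax:
  Base (adjusted book income): R$124000
  Less exemption R$110000 → base R$14000
  R$14000 × 22% = R$3080

R$16500 > R$3080, so the mainline income levy governs.

R$16500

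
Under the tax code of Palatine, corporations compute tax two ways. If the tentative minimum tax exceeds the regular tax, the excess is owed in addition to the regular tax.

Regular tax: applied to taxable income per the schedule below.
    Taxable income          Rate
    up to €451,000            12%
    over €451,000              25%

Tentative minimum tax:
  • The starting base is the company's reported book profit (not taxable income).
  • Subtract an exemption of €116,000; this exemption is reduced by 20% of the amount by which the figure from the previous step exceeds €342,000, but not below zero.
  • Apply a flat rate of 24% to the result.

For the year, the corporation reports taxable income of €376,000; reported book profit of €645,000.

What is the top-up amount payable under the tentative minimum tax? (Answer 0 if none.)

Tentative minimum tax:
  Base (reported book profit): €645,000
  Exemption: €116,000 − 20% × (€645,000 − €342,000) = €116,000 − €60,600 = €55,400
  Base: €645,000 − €55,400 = €589,600
  €589,600 × 24% = €141,504

Regular tax:
  €376,000 × 12% = €45,120

Excess of tentative minimum tax over regular tax: €141,504 − €45,120 = €96,384.

€96,384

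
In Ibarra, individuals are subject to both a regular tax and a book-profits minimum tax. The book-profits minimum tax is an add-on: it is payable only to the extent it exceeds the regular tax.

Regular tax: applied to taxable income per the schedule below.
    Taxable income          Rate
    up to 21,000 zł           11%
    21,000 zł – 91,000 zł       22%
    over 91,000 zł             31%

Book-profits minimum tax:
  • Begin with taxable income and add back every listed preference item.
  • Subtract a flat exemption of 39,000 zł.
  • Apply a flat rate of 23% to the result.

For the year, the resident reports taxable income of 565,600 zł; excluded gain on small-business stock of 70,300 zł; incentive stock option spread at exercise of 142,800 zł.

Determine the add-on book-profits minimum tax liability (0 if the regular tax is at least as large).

Book-profits minimum tax:
  Adjusted income: 565,600 zł + 70,300 zł + 142,800 zł = 778,700 zł
  Less exemption 39,000 zł → base 739,700 zł
  739,700 zł × 23% = 170,131 zł

Regular tax:
  21,000 zł × 11% = 2,310 zł
  70,000 zł × 22% = 15,400 zł
  474,600 zł × 31% = 147,126 zł
  → 164,836 zł

Excess of book-profits minimum tax over regular tax: 170,131 zł − 164,836 zł = 5,295 zł.

5,295 zł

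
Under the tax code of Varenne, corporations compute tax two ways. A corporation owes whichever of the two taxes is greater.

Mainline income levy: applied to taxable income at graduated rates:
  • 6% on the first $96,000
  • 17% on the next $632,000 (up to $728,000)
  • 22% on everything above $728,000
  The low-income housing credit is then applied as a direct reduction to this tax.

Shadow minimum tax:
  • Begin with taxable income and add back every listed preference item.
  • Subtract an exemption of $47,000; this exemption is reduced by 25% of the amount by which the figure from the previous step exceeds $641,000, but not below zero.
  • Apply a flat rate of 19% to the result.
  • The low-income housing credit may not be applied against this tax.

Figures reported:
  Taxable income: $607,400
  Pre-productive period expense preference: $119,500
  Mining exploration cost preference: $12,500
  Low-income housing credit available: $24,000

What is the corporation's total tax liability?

$136,230

Shadow minimum tax:
  Adjusted income: $607,400 + $119,500 + $12,500 = $739,400
  Exemption: $47,000 − 25% × ($739,400 − $641,000) = $47,000 − $24,600 = $22,400
  Base: $739,400 − $22,400 = $717,000
  $717,000 × 19% = $136,230

Mainline income levy:
  $96,000 × 6% = $5,760
  $511,400 × 17% = $86,938
  → $92,698
  Less low-income housing credit $24,000 → $68,698

$136,230 > $68,698, so the shadow minimum tax is the binding amount.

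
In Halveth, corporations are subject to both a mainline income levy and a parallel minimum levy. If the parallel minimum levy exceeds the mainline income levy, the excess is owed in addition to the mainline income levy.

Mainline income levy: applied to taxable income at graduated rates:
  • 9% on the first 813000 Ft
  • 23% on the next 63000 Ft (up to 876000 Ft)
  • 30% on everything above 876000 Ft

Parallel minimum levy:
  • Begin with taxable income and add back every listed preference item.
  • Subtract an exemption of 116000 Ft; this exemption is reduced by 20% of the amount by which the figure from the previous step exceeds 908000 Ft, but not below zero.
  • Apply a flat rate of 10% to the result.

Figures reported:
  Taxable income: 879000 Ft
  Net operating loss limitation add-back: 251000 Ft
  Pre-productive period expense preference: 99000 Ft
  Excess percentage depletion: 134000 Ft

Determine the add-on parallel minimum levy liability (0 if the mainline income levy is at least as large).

45240 Ft

Parallel minimum levy:
  Adjusted income: 879000 Ft + 251000 Ft + 99000 Ft + 134000 Ft = 1363000 Ft
  Exemption: 116000 Ft − 20% × (1363000 Ft − 908000 Ft) = 116000 Ft − 91000 Ft = 25000 Ft
  Base: 1363000 Ft − 25000 Ft = 1338000 Ft
  1338000 Ft × 10% = 133800 Ft

Mainline income levy:
  813000 Ft × 9% = 73170 Ft
  63000 Ft × 23% = 14490 Ft
  3000 Ft × 30% = 900 Ft
  → 88560 Ft

Excess of parallel minimum levy over mainline income levy: 133800 Ft − 88560 Ft = 45240 Ft.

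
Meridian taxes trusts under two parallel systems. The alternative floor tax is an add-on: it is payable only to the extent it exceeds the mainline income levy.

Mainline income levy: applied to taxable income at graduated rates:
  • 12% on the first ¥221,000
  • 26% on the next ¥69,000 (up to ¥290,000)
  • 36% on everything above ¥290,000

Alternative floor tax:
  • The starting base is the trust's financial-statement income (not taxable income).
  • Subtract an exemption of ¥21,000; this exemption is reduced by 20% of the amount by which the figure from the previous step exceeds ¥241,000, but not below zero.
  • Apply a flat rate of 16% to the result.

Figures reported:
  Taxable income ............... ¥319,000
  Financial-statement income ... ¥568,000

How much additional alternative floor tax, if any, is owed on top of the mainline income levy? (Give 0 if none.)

Alternative floor tax:
  Base (financial-statement income): ¥568,000
  Exemption: 20% × (¥568,000 − ¥241,000) = ¥65,400 ≥ ¥21,000, so the exemption is fully phased out
  Base: ¥568,000 − ¥0 = ¥568,000
  ¥568,000 × 16% = ¥90,880

Mainline income levy:
  ¥221,000 × 12% = ¥26,520
  ¥69,000 × 26% = ¥17,940
  ¥29,000 × 36% = ¥10,440
  → ¥54,900

Excess of alternative floor tax over mainline income levy: ¥90,880 − ¥54,900 = ¥35,980.

¥35,980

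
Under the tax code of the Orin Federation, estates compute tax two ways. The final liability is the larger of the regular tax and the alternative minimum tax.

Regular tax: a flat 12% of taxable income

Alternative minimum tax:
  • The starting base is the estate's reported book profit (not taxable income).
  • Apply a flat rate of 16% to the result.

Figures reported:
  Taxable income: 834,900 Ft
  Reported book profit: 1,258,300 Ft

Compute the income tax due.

Regular tax:
  834,900 Ft × 12% = 100,188 Ft

Alternative minimum tax:
  Base (reported book profit): 1,258,300 Ft
  1,258,300 Ft × 16% = 201,328 Ft

201,328 Ft > 100,188 Ft, so the alternative minimum tax is the binding amount.

201,328 Ft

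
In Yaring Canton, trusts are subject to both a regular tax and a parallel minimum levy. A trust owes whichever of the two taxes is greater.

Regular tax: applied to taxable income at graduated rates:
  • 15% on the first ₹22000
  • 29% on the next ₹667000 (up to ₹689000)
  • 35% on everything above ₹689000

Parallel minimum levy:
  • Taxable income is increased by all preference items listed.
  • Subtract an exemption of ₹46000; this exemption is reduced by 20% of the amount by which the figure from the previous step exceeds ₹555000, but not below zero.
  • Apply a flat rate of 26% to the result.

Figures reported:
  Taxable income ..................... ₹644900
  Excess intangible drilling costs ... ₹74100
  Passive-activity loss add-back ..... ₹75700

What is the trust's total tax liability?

Parallel minimum levy:
  Adjusted income: ₹644900 + ₹74100 + ₹75700 = ₹794700
  Exemption: 20% × (₹794700 − ₹555000) = ₹47940 ≥ ₹46000, so the exemption is fully phased out
  Base: ₹794700 − ₹0 = ₹794700
  ₹794700 × 26% = ₹206622

Regular tax:
  ₹22000 × 15% = ₹3300
  ₹622900 × 29% = ₹180641
  → ₹183941

₹206622 > ₹183941, so the parallel minimum levy is the binding amount.

₹206622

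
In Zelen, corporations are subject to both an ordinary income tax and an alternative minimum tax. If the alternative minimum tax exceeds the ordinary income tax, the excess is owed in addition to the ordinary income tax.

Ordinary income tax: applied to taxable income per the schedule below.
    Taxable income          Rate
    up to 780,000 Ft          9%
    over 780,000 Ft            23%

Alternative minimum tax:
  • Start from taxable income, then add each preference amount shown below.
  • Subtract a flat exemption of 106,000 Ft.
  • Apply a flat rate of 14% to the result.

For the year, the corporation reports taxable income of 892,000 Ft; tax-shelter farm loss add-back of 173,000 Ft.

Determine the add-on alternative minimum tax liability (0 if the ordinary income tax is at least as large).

38,300 Ft

Alternative minimum tax:
  Adjusted income: 892,000 Ft + 173,000 Ft = 1,065,000 Ft
  Less exemption 106,000 Ft → base 959,000 Ft
  959,000 Ft × 14% = 134,260 Ft

Ordinary income tax:
  780,000 Ft × 9% = 70,200 Ft
  112,000 Ft × 23% = 25,760 Ft
  → 95,960 Ft

Excess of alternative minimum tax over ordinary income tax: 134,260 Ft − 95,960 Ft = 38,300 Ft.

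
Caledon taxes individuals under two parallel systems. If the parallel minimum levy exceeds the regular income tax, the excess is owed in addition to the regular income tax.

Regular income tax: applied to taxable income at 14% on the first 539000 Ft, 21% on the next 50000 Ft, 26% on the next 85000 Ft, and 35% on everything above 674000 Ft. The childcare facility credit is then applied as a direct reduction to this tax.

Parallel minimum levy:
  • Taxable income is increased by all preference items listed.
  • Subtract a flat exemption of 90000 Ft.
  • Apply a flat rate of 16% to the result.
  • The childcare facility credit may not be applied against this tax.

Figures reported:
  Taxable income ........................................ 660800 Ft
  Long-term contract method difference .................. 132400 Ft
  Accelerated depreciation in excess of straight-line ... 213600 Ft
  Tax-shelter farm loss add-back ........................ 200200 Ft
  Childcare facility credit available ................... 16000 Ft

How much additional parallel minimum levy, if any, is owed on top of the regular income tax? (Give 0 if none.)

Regular income tax:
  539000 Ft × 14% = 75460 Ft
  50000 Ft × 21% = 10500 Ft
  71800 Ft × 26% = 18668 Ft
  → 104628 Ft
  Less childcare facility credit 16000 Ft → 88628 Ft

Parallel minimum levy:
  Adjusted income: 660800 Ft + 132400 Ft + 213600 Ft + 200200 Ft = 1207000 Ft
  Less exemption 90000 Ft → base 1117000 Ft
  1117000 Ft × 16% = 178720 Ft

Excess of parallel minimum levy over regular income tax: 178720 Ft − 88628 Ft = 90092 Ft.

90092 Ft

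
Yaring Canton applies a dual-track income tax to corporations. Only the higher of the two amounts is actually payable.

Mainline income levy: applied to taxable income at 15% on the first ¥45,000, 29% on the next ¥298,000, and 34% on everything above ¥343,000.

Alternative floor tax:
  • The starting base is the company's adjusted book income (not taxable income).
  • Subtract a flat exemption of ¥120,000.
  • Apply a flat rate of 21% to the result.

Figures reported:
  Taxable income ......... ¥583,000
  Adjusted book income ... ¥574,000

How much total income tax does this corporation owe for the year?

¥174,770

Mainline income levy:
  ¥45,000 × 15% = ¥6,750
  ¥298,000 × 29% = ¥86,420
  ¥240,000 × 34% = ¥81,600
  → ¥174,770

Alternative floor tax:
  Base (adjusted book income): ¥574,000
  Less exemption ¥120,000 → base ¥454,000
  ¥454,000 × 21% = ¥95,340

¥174,770 > ¥95,340, so the mainline income levy governs.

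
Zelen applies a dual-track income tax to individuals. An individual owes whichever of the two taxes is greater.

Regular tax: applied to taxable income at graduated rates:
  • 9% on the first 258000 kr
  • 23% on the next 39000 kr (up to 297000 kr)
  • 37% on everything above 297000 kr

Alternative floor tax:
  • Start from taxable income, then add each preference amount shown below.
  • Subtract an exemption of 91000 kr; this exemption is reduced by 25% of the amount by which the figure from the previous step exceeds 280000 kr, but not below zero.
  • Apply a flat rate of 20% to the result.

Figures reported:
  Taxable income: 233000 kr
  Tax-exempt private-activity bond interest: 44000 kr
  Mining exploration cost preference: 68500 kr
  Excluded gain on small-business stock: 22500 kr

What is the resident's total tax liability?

59800 kr

Regular tax:
  233000 kr × 9% = 20970 kr

Alternative floor tax:
  Adjusted income: 233000 kr + 44000 kr + 68500 kr + 22500 kr = 368000 kr
  Exemption: 91000 kr − 25% × (368000 kr − 280000 kr) = 91000 kr − 22000 kr = 69000 kr
  Base: 368000 kr − 69000 kr = 299000 kr
  299000 kr × 20% = 59800 kr

59800 kr > 20970 kr, so the alternative floor tax is the binding amount.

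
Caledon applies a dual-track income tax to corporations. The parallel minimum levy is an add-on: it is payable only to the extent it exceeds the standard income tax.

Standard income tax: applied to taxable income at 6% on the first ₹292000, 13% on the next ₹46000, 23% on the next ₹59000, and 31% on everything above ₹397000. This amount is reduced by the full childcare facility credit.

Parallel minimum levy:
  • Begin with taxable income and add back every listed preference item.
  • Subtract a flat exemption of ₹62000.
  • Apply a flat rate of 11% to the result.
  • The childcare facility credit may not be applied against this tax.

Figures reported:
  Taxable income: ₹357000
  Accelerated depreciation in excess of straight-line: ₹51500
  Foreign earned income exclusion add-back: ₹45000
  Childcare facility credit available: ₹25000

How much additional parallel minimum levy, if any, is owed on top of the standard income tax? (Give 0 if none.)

Standard income tax:
  ₹292000 × 6% = ₹17520
  ₹46000 × 13% = ₹5980
  ₹19000 × 23% = ₹4370
  → ₹27870
  Less childcare facility credit ₹25000 → ₹2870

Parallel minimum levy:
  Adjusted income: ₹357000 + ₹51500 + ₹45000 = ₹453500
  Less exemption ₹62000 → base ₹391500
  ₹391500 × 11% = ₹43065

Excess of parallel minimum levy over standard income tax: ₹43065 − ₹2870 = ₹40195.

₹40195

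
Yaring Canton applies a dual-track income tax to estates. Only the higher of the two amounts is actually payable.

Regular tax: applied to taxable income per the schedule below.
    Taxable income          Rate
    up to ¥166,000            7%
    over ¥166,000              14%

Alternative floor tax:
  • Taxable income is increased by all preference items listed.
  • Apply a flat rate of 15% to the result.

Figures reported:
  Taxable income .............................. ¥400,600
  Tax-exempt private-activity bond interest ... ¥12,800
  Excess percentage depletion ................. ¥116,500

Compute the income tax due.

¥79,485

Alternative floor tax:
  Adjusted income: ¥400,600 + ¥12,800 + ¥116,500 = ¥529,900
  ¥529,900 × 15% = ¥79,485

Regular tax:
  ¥166,000 × 7% = ¥11,620
  ¥234,600 × 14% = ¥32,844
  → ¥44,464

¥79,485 > ¥44,464, so the alternative floor tax is the binding amount.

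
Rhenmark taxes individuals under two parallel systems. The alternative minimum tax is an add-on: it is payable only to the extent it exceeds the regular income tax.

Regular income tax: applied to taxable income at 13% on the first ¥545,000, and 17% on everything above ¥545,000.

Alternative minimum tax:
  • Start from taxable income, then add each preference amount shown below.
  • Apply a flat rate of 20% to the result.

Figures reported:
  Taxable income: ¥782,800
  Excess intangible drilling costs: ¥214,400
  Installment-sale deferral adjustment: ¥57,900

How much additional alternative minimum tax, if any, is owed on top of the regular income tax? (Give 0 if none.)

Alternative minimum tax:
  Adjusted income: ¥782,800 + ¥214,400 + ¥57,900 = ¥1,055,100
  ¥1,055,100 × 20% = ¥211,020

Regular income tax:
  ¥545,000 × 13% = ¥70,850
  ¥237,800 × 17% = ¥40,426
  → ¥111,276

Excess of alternative minimum tax over regular income tax: ¥211,020 − ¥111,276 = ¥99,744.

¥99,744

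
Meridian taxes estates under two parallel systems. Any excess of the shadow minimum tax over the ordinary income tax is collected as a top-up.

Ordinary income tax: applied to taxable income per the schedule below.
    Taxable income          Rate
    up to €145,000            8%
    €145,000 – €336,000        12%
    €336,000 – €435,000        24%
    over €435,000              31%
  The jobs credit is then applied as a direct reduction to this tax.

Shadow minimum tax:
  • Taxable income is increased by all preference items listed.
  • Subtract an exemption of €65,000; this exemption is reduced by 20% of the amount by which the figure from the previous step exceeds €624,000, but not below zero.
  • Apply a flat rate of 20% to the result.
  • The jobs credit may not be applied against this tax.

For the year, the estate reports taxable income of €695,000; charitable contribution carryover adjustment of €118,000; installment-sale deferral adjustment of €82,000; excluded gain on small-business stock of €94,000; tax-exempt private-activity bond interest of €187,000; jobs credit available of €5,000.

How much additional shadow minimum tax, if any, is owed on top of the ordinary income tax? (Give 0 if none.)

Shadow minimum tax:
  Adjusted income: €695,000 + €118,000 + €82,000 + €94,000 + €187,000 = €1,176,000
  Exemption: 20% × (€1,176,000 − €624,000) = €110,400 ≥ €65,000, so the exemption is fully phased out
  Base: €1,176,000 − €0 = €1,176,000
  €1,176,000 × 20% = €235,200

Ordinary income tax:
  €145,000 × 8% = €11,600
  €191,000 × 12% = €22,920
  €99,000 × 24% = €23,760
  €260,000 × 31% = €80,600
  → €138,880
  Less jobs credit €5,000 → €133,880

Excess of shadow minimum tax over ordinary income tax: €235,200 − €133,880 = €101,320.

€101,320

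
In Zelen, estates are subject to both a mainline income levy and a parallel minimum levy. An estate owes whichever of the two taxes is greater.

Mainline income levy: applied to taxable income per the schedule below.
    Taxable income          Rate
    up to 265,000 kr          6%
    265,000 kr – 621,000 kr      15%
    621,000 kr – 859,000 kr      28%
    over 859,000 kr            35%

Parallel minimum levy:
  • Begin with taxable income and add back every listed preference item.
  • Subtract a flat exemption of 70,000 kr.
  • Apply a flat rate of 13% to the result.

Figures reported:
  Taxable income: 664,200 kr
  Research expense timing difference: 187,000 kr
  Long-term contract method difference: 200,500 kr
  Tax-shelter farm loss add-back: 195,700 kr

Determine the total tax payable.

153,062 kr

Parallel minimum levy:
  Adjusted income: 664,200 kr + 187,000 kr + 200,500 kr + 195,700 kr = 1,247,400 kr
  Less exemption 70,000 kr → base 1,177,400 kr
  1,177,400 kr × 13% = 153,062 kr

Mainline income levy:
  265,000 kr × 6% = 15,900 kr
  356,000 kr × 15% = 53,400 kr
  43,200 kr × 28% = 12,096 kr
  → 81,396 kr

153,062 kr > 81,396 kr, so the parallel minimum levy is the binding amount.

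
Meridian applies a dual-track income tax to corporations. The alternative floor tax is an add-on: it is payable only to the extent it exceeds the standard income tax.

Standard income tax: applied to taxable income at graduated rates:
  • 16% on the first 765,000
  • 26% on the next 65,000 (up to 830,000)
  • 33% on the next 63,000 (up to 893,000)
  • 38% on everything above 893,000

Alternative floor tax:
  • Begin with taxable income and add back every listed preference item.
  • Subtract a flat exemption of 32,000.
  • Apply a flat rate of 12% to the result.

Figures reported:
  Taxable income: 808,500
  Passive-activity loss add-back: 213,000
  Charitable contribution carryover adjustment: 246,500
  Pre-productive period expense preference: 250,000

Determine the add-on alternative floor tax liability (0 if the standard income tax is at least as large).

44,610

Alternative floor tax:
  Adjusted income: 808,500 + 213,000 + 246,500 + 250,000 = 1,518,000
  Less exemption 32,000 → base 1,486,000
  1,486,000 × 12% = 178,320

Standard income tax:
  765,000 × 16% = 122,400
  43,500 × 26% = 11,310
  → 133,710

Excess of alternative floor tax over standard income tax: 178,320 − 133,710 = 44,610.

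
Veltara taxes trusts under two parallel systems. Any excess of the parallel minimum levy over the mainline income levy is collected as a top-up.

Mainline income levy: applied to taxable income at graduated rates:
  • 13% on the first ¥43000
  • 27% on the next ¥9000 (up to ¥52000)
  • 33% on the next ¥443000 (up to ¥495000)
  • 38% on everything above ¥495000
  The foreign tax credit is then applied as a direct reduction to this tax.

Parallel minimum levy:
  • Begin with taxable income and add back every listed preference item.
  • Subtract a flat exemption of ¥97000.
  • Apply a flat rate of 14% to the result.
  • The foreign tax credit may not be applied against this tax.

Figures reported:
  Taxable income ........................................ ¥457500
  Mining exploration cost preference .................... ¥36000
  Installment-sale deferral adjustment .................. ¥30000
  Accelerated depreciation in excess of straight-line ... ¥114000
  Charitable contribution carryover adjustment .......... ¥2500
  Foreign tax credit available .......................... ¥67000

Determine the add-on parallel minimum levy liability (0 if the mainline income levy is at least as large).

¥1185

Mainline income levy:
  ¥43000 × 13% = ¥5590
  ¥9000 × 27% = ¥2430
  ¥405500 × 33% = ¥133815
  → ¥141835
  Less foreign tax credit ¥67000 → ¥74835

Parallel minimum levy:
  Adjusted income: ¥457500 + ¥36000 + ¥30000 + ¥114000 + ¥2500 = ¥640000
  Less exemption ¥97000 → base ¥543000
  ¥543000 × 14% = ¥76020

Excess of parallel minimum levy over mainline income levy: ¥76020 − ¥74835 = ¥1185.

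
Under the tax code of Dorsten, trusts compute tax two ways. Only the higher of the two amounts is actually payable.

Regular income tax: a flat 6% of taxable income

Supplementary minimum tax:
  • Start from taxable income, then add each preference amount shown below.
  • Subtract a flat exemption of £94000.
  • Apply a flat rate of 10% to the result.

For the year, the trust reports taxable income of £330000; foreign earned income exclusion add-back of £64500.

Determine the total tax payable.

Regular income tax:
  £330000 × 6% = £19800

Supplementary minimum tax:
  Adjusted income: £330000 + £64500 = £394500
  Less exemption £94000 → base £300500
  £300500 × 10% = £30050

£30050 > £19800, so the supplementary minimum tax is the binding amount.

£30050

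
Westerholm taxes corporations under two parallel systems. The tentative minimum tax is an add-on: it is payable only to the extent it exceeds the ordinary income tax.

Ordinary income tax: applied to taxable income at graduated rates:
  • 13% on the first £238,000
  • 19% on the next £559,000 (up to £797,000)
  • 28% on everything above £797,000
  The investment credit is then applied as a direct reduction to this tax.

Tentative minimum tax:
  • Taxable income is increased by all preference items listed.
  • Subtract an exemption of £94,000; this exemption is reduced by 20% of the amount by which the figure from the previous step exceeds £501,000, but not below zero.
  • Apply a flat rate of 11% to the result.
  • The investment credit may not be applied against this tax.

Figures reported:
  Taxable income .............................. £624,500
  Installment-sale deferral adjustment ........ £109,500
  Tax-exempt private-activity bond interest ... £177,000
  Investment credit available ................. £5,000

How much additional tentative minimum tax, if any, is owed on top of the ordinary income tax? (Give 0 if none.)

£0

Tentative minimum tax:
  Adjusted income: £624,500 + £109,500 + £177,000 = £911,000
  Exemption: £94,000 − 20% × (£911,000 − £501,000) = £94,000 − £82,000 = £12,000
  Base: £911,000 − £12,000 = £899,000
  £899,000 × 11% = £98,890

Ordinary income tax:
  £238,000 × 13% = £30,940
  £386,500 × 19% = £73,435
  → £104,375
  Less investment credit £5,000 → £99,375

£98,890 ≤ £99,375, so no add-on is due.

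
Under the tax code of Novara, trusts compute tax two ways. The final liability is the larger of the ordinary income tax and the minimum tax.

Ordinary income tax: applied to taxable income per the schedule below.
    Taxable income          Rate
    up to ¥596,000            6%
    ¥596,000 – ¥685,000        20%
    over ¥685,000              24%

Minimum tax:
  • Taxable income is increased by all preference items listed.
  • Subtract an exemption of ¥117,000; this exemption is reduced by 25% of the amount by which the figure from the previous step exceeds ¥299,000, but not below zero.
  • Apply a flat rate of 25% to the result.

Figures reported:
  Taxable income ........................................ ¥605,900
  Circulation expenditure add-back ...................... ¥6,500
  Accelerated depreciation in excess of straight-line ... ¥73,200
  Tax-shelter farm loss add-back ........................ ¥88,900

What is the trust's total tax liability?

Ordinary income tax:
  ¥596,000 × 6% = ¥35,760
  ¥9,900 × 20% = ¥1,980
  → ¥37,740

Minimum tax:
  Adjusted income: ¥605,900 + ¥6,500 + ¥73,200 + ¥88,900 = ¥774,500
  Exemption: 25% × (¥774,500 − ¥299,000) = ¥118,875 ≥ ¥117,000, so the exemption is fully phased out
  Base: ¥774,500 − ¥0 = ¥774,500
  ¥774,500 × 25% = ¥193,625

¥193,625 > ¥37,740, so the minimum tax is the binding amount.

¥193,625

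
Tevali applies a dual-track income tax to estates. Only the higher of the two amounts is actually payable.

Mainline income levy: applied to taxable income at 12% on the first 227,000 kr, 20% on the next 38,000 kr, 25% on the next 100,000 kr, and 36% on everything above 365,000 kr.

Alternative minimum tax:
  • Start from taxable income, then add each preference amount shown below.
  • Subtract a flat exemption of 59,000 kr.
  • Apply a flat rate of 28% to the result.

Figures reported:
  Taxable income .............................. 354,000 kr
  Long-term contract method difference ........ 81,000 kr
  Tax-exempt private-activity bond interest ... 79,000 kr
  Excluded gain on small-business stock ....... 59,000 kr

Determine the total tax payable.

143,920 kr

Mainline income levy:
  227,000 kr × 12% = 27,240 kr
  38,000 kr × 20% = 7,600 kr
  89,000 kr × 25% = 22,250 kr
  → 57,090 kr

Alternative minimum tax:
  Adjusted income: 354,000 kr + 81,000 kr + 79,000 kr + 59,000 kr = 573,000 kr
  Less exemption 59,000 kr → base 514,000 kr
  514,000 kr × 28% = 143,920 kr

143,920 kr > 57,090 kr, so the alternative minimum tax is the binding amount.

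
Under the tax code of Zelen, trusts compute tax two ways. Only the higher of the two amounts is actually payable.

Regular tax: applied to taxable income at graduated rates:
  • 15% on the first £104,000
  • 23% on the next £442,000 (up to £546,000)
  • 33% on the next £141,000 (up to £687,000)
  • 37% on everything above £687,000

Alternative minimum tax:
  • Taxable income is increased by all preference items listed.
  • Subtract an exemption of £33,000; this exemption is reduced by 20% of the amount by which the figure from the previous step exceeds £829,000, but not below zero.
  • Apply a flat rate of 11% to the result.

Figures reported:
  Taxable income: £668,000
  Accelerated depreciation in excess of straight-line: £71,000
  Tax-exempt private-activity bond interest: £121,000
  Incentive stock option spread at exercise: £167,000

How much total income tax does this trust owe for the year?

£157,520

Alternative minimum tax:
  Adjusted income: £668,000 + £71,000 + £121,000 + £167,000 = £1,027,000
  Exemption: 20% × (£1,027,000 − £829,000) = £39,600 ≥ £33,000, so the exemption is fully phased out
  Base: £1,027,000 − £0 = £1,027,000
  £1,027,000 × 11% = £112,970

Regular tax:
  £104,000 × 15% = £15,600
  £442,000 × 23% = £101,660
  £122,000 × 33% = £40,260
  → £157,520

£157,520 > £112,970, so the regular tax governs.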